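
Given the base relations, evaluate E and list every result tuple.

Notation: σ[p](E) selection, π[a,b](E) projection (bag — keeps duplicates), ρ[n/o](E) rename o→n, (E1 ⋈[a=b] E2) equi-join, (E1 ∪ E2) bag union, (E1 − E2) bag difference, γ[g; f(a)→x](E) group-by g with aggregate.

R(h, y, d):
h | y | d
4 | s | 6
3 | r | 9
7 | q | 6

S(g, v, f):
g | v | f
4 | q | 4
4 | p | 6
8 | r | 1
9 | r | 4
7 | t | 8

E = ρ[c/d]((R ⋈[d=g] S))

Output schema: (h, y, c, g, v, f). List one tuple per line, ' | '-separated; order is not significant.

Subexpression sizes:
  R → 3
  S → 5
  (R ⋈[d=g] S) → 1
  ρ[c/d]((R ⋈[d=g] S)) → 1

== RESULT ==
h | y | c | g | v | f
3 | r | 9 | 9 | r | 4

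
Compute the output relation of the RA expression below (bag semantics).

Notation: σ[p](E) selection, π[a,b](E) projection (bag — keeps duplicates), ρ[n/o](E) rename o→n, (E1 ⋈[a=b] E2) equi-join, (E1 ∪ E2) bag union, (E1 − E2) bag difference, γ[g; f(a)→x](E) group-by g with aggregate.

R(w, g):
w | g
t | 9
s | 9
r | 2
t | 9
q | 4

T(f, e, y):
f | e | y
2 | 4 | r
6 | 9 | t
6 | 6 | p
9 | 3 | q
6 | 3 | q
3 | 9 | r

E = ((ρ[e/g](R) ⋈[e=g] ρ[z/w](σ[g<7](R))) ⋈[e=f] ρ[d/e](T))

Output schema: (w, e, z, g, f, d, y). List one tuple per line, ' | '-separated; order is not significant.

Stepwise |·|:
  R → 5
  ρ[e/g](R) → 5
  R → 5
  σ[g<7](R) → 2
  ρ[z/w](σ[g<7](R)) → 2
  (ρ[e/g](R) ⋈[e=g] ρ[z/w](σ[g<7](R))) → 2
  T → 6
  ρ[d/e](T) → 6
  ((ρ[e/g](R) ⋈[e=g] ρ[z/w](σ[g<7](R))) ⋈[e=f] ρ[d/e](T)) → 1

== RESULT ==
w | e | z | g | f | d | y
r | 2 | r | 2 | 2 | 4 | r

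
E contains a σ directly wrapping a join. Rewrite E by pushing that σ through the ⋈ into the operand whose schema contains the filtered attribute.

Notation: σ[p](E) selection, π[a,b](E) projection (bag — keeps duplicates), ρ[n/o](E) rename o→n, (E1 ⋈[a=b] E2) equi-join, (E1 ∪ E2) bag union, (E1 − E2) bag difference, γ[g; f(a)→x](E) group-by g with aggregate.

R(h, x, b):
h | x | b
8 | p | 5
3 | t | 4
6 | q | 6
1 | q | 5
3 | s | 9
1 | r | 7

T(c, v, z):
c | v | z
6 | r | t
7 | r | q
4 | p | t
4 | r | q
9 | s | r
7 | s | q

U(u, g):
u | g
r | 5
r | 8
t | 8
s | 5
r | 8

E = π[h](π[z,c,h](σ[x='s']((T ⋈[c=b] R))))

σ filters on x, owned by the right side.
E' = π[h](π[z,c,h]((T ⋈[c=b] σ[x='s'](R))))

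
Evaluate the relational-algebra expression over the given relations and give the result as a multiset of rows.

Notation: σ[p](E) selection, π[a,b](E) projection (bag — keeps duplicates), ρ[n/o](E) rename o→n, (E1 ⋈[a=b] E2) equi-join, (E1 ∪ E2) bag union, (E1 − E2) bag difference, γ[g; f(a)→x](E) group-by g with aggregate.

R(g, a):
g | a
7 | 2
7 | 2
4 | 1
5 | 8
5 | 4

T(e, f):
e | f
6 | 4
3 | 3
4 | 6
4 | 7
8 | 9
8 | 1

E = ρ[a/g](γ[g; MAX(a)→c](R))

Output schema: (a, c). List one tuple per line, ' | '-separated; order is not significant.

Row counts bottom-up:
  R → 5
  γ[g; MAX(a)→c](R) → 3
  ρ[a/g](γ[g; MAX(a)→c](R)) → 3

== RESULT ==
a | c
4 | 1
5 | 8
7 | 2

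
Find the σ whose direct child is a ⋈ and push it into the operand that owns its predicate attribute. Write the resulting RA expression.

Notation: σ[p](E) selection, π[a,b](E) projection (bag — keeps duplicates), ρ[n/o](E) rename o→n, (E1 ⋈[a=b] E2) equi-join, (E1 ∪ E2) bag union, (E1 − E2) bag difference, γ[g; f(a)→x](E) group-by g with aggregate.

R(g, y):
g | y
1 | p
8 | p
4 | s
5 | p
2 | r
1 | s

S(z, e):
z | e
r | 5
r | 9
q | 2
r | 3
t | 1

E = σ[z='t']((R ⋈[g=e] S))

σ filters on z, owned by the right side.
E' = (R ⋈[g=e] σ[z='t'](S))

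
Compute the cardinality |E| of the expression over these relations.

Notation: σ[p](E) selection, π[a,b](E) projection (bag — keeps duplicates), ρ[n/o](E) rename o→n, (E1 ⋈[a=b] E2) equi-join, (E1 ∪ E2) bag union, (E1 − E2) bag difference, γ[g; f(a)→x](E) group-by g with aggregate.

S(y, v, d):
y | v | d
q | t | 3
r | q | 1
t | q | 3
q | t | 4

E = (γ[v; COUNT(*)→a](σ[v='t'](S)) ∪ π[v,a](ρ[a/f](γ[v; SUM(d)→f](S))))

Subexpression sizes:
  S → 4
  σ[v='t'](S) → 2
  γ[v; COUNT(*)→a](σ[v='t'](S)) → 1
  S → 4
  γ[v; SUM(d)→f](S) → 2
  ρ[a/f](γ[v; SUM(d)→f](S)) → 2
  π[v,a](ρ[a/f](γ[v; SUM(d)→f](S))) → 2
  (γ[v; COUNT(*)→a](σ[v='t'](S)) ∪ π[v,a](ρ[a/f](γ[v; SUM(d)→f](S)))) → 3

|E| = 3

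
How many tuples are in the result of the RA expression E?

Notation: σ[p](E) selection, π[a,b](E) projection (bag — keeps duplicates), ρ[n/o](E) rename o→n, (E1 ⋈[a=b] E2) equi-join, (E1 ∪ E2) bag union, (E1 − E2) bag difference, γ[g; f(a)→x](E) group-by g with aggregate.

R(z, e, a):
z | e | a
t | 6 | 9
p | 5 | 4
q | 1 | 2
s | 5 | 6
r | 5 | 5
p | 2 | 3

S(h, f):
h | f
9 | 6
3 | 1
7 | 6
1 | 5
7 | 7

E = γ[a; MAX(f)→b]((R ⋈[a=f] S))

Subexpression sizes:
  R → 6
  S → 5
  (R ⋈[a=f] S) → 3
  γ[a; MAX(f)→b]((R ⋈[a=f] S)) → 2

|E| = 2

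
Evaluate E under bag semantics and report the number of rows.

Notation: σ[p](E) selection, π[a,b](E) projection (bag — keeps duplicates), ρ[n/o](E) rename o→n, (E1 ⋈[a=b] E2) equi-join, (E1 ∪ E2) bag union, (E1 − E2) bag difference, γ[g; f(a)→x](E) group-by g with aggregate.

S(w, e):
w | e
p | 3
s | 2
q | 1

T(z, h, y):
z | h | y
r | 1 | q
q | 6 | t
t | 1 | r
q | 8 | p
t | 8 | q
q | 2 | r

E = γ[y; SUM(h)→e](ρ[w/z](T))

Stepwise |·|:
  T → 6
  ρ[w/z](T) → 6
  γ[y; SUM(h)→e](ρ[w/z](T)) → 4

|E| = 4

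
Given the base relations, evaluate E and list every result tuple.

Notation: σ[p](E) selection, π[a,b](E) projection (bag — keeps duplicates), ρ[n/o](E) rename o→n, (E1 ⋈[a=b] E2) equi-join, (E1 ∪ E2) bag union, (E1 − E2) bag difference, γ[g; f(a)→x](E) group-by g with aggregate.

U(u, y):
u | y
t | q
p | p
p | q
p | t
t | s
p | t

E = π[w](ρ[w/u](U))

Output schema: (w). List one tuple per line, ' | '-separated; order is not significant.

Row counts bottom-up:
  U → 6
  ρ[w/u](U) → 6
  π[w](ρ[w/u](U)) → 6

== RESULT ==
w
p
p
p
p
t
t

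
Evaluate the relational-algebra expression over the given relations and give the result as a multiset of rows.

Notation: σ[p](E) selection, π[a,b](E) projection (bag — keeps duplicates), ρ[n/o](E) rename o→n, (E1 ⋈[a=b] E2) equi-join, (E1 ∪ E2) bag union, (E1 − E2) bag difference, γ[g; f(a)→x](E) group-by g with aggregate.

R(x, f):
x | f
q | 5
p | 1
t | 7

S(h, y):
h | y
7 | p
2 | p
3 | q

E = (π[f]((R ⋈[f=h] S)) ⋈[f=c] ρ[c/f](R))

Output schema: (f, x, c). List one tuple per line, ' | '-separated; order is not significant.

Stepwise |·|:
  R → 3
  S → 3
  (R ⋈[f=h] S) → 1
  π[f]((R ⋈[f=h] S)) → 1
  R → 3
  ρ[c/f](R) → 3
  (π[f]((R ⋈[f=h] S)) ⋈[f=c] ρ[c/f](R)) → 1

== RESULT ==
f | x | c
7 | t | 7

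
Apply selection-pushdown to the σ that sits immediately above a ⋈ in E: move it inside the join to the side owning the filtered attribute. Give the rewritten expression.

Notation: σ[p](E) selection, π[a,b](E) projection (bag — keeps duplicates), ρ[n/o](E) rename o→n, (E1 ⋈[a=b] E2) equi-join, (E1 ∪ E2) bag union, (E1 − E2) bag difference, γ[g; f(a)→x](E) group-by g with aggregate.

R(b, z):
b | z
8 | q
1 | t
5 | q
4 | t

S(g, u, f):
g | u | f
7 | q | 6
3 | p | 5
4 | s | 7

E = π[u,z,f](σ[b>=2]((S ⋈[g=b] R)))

σ filters on b, owned by the right side.
E' = π[u,z,f]((S ⋈[g=b] σ[b>=2](R)))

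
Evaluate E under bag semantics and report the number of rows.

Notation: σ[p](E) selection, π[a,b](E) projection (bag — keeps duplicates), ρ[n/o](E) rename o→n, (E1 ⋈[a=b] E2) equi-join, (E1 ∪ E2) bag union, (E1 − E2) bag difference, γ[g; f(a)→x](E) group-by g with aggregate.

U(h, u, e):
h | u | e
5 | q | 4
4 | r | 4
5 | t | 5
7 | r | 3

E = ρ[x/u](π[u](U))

Row counts bottom-up:
  U → 4
  π[u](U) → 4
  ρ[x/u](π[u](U)) → 4

|E| = 4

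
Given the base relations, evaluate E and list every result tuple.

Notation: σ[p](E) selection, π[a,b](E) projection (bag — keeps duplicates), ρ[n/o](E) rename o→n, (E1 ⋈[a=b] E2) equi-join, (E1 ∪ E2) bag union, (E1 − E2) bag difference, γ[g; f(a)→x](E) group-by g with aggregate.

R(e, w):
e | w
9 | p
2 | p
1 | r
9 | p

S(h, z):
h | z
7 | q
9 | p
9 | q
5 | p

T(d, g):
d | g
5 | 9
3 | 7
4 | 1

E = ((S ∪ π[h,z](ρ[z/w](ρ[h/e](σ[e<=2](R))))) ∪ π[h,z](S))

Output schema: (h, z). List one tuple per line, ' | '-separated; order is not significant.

Stepwise |·|:
  S → 4
  R → 4
  σ[e<=2](R) → 2
  ρ[h/e](σ[e<=2](R)) → 2
  ρ[z/w](ρ[h/e](σ[e<=2](R))) → 2
  π[h,z](ρ[z/w](ρ[h/e](σ[e<=2](R)))) → 2
  (S ∪ π[h,z](ρ[z/w](ρ[h/e](σ[e<=2](R))))) → 6
  S → 4
  π[h,z](S) → 4
  ((S ∪ π[h,z](ρ[z/w](ρ[h/e](σ[e<=2](R))))) ∪ π[h,z](S)) → 10

== RESULT ==
h | z
1 | r
2 | p
5 | p
5 | p
7 | q
7 | q
9 | p
9 | p
9 | q
9 | q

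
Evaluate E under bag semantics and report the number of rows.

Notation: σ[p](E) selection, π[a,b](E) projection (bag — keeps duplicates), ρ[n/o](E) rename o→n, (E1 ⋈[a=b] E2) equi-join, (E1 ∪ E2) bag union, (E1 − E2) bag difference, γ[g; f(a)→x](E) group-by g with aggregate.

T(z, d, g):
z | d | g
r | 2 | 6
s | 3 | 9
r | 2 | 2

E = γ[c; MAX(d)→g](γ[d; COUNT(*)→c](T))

Subexpression sizes:
  T → 3
  γ[d; COUNT(*)→c](T) → 2
  γ[c; MAX(d)→g](γ[d; COUNT(*)→c](T)) → 2

|E| = 2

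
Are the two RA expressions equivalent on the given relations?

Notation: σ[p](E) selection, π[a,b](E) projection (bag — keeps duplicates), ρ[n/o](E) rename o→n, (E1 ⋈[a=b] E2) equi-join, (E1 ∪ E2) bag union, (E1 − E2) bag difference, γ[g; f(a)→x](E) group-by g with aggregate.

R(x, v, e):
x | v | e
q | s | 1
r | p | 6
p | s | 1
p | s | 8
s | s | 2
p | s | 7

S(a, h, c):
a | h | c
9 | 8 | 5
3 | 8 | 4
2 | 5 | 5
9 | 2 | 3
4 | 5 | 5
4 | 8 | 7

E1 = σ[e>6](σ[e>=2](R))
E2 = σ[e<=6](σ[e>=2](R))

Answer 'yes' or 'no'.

E1 row counts bottom-up:
  R → 6
  σ[e>=2](R) → 4
  σ[e>6](σ[e>=2](R)) → 2
E2 row counts bottom-up:
  R → 6
  σ[e>=2](R) → 4
  σ[e<=6](σ[e>=2](R)) → 2

E1 result:
x | v | e
p | s | 7
p | s | 8
E2 result:
x | v | e
r | p | 6
s | s | 2
Witness: ('p', 's', 7) appears 1× in E1 but 0× in E2.

no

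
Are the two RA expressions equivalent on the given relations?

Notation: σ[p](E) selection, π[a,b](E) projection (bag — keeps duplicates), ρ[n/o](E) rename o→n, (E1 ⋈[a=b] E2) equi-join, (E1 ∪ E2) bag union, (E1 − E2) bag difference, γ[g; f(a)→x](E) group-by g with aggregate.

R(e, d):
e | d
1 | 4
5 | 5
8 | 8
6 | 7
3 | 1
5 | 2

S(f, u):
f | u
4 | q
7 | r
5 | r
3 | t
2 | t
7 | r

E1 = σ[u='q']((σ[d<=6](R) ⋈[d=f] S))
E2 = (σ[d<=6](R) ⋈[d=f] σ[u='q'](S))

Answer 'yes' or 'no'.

E1 subexpression sizes:
  R → 6
  σ[d<=6](R) → 4
  S → 6
  (σ[d<=6](R) ⋈[d=f] S) → 3
  σ[u='q']((σ[d<=6](R) ⋈[d=f] S)) → 1
E2 subexpression sizes:
  R → 6
  σ[d<=6](R) → 4
  S → 6
  σ[u='q'](S) → 1
  (σ[d<=6](R) ⋈[d=f] σ[u='q'](S)) → 1

E1 and E2 produce the same multiset:
e | d | f | u
1 | 4 | 4 | q

yes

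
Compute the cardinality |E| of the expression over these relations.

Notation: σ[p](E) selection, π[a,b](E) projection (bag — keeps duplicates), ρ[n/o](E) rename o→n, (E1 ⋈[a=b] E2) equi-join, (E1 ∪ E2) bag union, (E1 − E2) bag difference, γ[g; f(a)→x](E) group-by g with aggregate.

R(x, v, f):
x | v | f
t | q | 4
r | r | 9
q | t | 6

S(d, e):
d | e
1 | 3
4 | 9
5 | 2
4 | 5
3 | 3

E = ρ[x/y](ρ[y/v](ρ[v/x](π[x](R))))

Stepwise |·|:
  R → 3
  π[x](R) → 3
  ρ[v/x](π[x](R)) → 3
  ρ[y/v](ρ[v/x](π[x](R))) → 3
  ρ[x/y](ρ[y/v](ρ[v/x](π[x](R)))) → 3

|E| = 3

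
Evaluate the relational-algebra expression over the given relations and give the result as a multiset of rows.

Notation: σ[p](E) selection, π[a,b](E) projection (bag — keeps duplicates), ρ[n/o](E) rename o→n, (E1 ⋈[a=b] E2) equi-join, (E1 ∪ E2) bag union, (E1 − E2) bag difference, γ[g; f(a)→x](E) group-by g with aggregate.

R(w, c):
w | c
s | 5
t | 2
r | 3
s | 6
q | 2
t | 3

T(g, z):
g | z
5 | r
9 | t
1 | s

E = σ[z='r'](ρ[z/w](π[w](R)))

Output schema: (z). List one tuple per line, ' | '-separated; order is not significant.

Subexpression sizes:
  R → 6
  π[w](R) → 6
  ρ[z/w](π[w](R)) → 6
  σ[z='r'](ρ[z/w](π[w](R))) → 1

== RESULT ==
z
r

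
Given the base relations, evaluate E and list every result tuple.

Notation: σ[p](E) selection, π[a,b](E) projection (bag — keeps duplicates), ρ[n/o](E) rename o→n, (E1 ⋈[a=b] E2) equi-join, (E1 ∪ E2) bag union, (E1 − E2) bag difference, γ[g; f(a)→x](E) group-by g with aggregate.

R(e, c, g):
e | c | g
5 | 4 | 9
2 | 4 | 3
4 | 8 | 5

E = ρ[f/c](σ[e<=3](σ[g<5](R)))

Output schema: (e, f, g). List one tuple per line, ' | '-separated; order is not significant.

Stepwise |·|:
  R → 3
  σ[g<5](R) → 1
  σ[e<=3](σ[g<5](R)) → 1
  ρ[f/c](σ[e<=3](σ[g<5](R))) → 1

== RESULT ==
e | f | g
2 | 4 | 3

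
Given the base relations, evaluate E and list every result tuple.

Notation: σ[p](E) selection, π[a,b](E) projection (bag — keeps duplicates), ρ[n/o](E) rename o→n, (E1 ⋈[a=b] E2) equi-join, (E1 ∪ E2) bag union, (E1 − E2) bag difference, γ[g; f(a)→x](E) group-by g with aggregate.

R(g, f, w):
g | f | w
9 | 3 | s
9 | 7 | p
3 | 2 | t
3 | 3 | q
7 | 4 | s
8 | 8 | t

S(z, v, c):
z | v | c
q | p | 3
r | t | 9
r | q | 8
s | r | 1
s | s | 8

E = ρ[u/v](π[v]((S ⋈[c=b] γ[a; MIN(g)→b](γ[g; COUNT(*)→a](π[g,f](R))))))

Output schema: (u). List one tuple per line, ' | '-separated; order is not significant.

Subexpression sizes:
  S → 5
  R → 6
  π[g,f](R) → 6
  γ[g; COUNT(*)→a](π[g,f](R)) → 4
  γ[a; MIN(g)→b](γ[g; COUNT(*)→a](π[g,f](R))) → 2
  (S ⋈[c=b] γ[a; MIN(g)→b](γ[g; COUNT(*)→a](π[g,f](R)))) → 1
  π[v]((S ⋈[c=b] γ[a; MIN(g)→b](γ[g; COUNT(*)→a](π[g,f](R))))) → 1
  ρ[u/v](π[v]((S ⋈[c=b] γ[a; MIN(g)→b](γ[g; COUNT(*)→a](π[g,f](R)))))) → 1

== RESULT ==
u
p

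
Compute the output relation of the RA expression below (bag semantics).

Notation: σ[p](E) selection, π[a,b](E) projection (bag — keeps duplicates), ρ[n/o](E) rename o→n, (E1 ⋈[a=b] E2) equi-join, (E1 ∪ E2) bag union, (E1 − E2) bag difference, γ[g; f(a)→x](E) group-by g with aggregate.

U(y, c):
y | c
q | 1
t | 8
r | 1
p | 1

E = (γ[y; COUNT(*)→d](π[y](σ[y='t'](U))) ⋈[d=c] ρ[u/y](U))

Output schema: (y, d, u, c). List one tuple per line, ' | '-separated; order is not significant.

Row counts bottom-up:
  U → 4
  σ[y='t'](U) → 1
  π[y](σ[y='t'](U)) → 1
  γ[y; COUNT(*)→d](π[y](σ[y='t'](U))) → 1
  U → 4
  ρ[u/y](U) → 4
  (γ[y; COUNT(*)→d](π[y](σ[y='t'](U))) ⋈[d=c] ρ[u/y](U)) → 3

== RESULT ==
y | d | u | c
t | 1 | p | 1
t | 1 | q | 1
t | 1 | r | 1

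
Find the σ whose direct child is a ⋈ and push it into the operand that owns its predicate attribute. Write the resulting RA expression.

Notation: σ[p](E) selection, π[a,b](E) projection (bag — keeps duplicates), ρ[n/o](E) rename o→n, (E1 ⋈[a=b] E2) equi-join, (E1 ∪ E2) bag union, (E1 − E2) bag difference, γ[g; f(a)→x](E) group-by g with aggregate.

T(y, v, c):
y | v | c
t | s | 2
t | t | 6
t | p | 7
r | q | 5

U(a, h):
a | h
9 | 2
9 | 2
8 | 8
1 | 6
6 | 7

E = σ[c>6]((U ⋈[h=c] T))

σ filters on c, owned by the right side.
E' = (U ⋈[h=c] σ[c>6](T))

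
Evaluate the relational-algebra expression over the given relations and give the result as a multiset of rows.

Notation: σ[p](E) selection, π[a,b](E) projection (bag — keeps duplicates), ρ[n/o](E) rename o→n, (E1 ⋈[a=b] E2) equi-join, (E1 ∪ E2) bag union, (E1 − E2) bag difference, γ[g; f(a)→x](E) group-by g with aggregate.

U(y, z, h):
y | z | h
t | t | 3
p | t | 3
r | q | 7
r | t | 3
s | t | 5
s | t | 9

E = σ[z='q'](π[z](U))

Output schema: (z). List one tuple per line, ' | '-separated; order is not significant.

Row counts bottom-up:
  U → 6
  π[z](U) → 6
  σ[z='q'](π[z](U)) → 1

== RESULT ==
z
q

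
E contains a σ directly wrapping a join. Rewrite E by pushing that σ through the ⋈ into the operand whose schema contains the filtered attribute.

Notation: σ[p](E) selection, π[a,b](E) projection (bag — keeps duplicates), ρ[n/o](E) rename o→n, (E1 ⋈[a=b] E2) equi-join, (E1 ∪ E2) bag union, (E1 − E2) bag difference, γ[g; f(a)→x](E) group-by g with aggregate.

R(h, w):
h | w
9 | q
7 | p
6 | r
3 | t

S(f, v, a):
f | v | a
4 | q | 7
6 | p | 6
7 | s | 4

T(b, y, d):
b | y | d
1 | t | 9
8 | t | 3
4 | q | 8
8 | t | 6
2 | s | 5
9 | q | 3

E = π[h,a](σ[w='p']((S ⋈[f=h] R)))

σ filters on w, owned by the right side.
E' = π[h,a]((S ⋈[f=h] σ[w='p'](R)))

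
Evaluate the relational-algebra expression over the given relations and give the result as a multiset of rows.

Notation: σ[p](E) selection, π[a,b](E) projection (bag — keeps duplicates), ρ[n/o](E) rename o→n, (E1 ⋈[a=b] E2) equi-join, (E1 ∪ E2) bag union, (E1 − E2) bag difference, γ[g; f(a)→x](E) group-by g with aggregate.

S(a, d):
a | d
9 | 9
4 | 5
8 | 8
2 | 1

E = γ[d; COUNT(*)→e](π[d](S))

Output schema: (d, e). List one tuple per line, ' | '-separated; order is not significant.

Subexpression sizes:
  S → 4
  π[d](S) → 4
  γ[d; COUNT(*)→e](π[d](S)) → 4

== RESULT ==
d | e
1 | 1
5 | 1
8 | 1
9 | 1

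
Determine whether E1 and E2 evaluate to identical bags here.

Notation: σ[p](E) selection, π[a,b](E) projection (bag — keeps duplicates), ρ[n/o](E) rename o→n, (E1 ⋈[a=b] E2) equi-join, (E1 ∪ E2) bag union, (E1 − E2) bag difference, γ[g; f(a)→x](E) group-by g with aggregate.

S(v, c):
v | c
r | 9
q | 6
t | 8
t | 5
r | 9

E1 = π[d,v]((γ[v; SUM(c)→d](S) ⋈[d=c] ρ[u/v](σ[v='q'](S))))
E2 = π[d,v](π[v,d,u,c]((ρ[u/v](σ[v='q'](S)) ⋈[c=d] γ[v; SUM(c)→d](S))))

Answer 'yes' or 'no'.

E1 stepwise |·|:
  S → 5
  γ[v; SUM(c)→d](S) → 3
  S → 5
  σ[v='q'](S) → 1
  ρ[u/v](σ[v='q'](S)) → 1
  (γ[v; SUM(c)→d](S) ⋈[d=c] ρ[u/v](σ[v='q'](S))) → 1
  π[d,v]((γ[v; SUM(c)→d](S) ⋈[d=c] ρ[u/v](σ[v='q'](S)))) → 1
E2 stepwise |·|:
  S → 5
  σ[v='q'](S) → 1
  ρ[u/v](σ[v='q'](S)) → 1
  S → 5
  γ[v; SUM(c)→d](S) → 3
  (ρ[u/v](σ[v='q'](S)) ⋈[c=d] γ[v; SUM(c)→d](S)) → 1
  π[v,d,u,c]((ρ[u/v](σ[v='q'](S)) ⋈[c=d] γ[v; SUM(c)→d](S))) → 1
  π[d,v](π[v,d,u,c]((ρ[u/v](σ[v='q'](S)) ⋈[c=d] γ[v; SUM(c)→d](S)))) → 1

E1 and E2 produce the same multiset:
d | v
6 | q

yes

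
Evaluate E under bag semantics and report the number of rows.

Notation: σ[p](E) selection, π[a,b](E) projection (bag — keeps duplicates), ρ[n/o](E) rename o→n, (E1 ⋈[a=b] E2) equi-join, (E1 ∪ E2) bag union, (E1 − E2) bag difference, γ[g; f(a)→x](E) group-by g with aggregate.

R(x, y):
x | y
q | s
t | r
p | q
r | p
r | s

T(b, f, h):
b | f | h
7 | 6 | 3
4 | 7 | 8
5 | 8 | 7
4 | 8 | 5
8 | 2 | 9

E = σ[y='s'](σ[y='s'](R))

Subexpression sizes:
  R → 5
  σ[y='s'](R) → 2
  σ[y='s'](σ[y='s'](R)) → 2

|E| = 2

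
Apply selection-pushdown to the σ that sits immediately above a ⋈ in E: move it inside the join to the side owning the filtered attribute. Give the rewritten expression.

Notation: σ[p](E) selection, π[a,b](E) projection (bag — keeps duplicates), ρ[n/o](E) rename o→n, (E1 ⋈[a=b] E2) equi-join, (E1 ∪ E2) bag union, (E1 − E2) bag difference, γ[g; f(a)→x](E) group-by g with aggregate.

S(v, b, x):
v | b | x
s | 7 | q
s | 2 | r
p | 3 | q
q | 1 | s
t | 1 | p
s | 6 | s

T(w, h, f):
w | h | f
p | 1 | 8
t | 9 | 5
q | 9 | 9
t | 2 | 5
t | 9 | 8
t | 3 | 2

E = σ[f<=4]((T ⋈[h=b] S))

σ filters on f, owned by the left side.
E' = (σ[f<=4](T) ⋈[h=b] S)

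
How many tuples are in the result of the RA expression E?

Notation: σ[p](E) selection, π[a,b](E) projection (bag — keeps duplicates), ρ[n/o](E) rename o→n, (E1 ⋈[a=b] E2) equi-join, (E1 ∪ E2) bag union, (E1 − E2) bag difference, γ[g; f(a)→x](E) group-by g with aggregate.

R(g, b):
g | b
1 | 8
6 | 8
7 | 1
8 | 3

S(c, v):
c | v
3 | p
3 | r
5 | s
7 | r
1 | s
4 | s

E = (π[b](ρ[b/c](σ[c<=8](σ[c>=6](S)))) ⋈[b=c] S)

Stepwise |·|:
  S → 6
  σ[c>=6](S) → 1
  σ[c<=8](σ[c>=6](S)) → 1
  ρ[b/c](σ[c<=8](σ[c>=6](S))) → 1
  π[b](ρ[b/c](σ[c<=8](σ[c>=6](S)))) → 1
  S → 6
  (π[b](ρ[b/c](σ[c<=8](σ[c>=6](S)))) ⋈[b=c] S) → 1

|E| = 1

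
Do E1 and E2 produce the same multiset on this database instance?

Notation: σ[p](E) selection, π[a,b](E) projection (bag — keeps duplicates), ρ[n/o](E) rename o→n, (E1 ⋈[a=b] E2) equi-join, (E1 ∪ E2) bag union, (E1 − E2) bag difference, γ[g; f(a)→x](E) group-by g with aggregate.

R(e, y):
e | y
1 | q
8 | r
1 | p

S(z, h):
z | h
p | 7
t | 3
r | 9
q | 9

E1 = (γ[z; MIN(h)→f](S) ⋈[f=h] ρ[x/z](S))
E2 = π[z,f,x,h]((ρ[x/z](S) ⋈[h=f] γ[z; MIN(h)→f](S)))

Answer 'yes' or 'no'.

E1 per-node cardinality:
  S → 4
  γ[z; MIN(h)→f](S) → 4
  S → 4
  ρ[x/z](S) → 4
  (γ[z; MIN(h)→f](S) ⋈[f=h] ρ[x/z](S)) → 6
E2 per-node cardinality:
  S → 4
  ρ[x/z](S) → 4
  S → 4
  γ[z; MIN(h)→f](S) → 4
  (ρ[x/z](S) ⋈[h=f] γ[z; MIN(h)→f](S)) → 6
  π[z,f,x,h]((ρ[x/z](S) ⋈[h=f] γ[z; MIN(h)→f](S))) → 6

E1 and E2 produce the same multiset:
z | f | x | h
p | 7 | p | 7
q | 9 | q | 9
q | 9 | r | 9
r | 9 | q | 9
r | 9 | r | 9
t | 3 | t | 3

yes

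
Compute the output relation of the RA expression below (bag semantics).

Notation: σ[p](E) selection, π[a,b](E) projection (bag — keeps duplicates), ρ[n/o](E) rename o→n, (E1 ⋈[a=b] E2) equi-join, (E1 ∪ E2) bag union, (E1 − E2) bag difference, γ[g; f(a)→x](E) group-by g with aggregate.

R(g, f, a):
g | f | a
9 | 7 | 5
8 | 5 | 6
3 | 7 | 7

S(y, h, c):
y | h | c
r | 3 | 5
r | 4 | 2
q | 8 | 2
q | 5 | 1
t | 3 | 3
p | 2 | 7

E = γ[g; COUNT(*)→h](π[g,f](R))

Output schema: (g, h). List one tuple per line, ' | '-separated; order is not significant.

Per-node cardinality:
  R → 3
  π[g,f](R) → 3
  γ[g; COUNT(*)→h](π[g,f](R)) → 3

== RESULT ==
g | h
3 | 1
8 | 1
9 | 1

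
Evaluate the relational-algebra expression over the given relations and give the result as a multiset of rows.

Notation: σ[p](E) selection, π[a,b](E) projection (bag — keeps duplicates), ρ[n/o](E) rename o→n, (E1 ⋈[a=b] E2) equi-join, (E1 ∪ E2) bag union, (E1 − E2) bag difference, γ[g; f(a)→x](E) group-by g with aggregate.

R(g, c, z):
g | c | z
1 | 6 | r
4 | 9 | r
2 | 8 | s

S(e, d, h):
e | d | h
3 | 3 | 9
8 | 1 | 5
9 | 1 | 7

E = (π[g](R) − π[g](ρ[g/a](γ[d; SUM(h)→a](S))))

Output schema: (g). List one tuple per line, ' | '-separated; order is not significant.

Row counts bottom-up:
  R → 3
  π[g](R) → 3
  S → 3
  γ[d; SUM(h)→a](S) → 2
  ρ[g/a](γ[d; SUM(h)→a](S)) → 2
  π[g](ρ[g/a](γ[d; SUM(h)→a](S))) → 2
  (π[g](R) − π[g](ρ[g/a](γ[d; SUM(h)→a](S)))) → 3

== RESULT ==
g
1
2
4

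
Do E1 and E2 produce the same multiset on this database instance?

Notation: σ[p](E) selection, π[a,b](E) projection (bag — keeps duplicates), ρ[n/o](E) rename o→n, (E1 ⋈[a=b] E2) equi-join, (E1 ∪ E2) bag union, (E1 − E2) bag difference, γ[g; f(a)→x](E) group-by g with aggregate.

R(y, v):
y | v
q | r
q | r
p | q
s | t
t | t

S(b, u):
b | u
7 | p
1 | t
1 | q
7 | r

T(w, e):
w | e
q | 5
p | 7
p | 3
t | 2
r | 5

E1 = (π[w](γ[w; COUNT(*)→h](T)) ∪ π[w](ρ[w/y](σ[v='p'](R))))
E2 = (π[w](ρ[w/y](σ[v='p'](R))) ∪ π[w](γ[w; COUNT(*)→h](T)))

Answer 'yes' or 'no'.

E1 row counts bottom-up:
  T → 5
  γ[w; COUNT(*)→h](T) → 4
  π[w](γ[w; COUNT(*)→h](T)) → 4
  R → 5
  σ[v='p'](R) → 0
  ρ[w/y](σ[v='p'](R)) → 0
  π[w](ρ[w/y](σ[v='p'](R))) → 0
  (π[w](γ[w; COUNT(*)→h](T)) ∪ π[w](ρ[w/y](σ[v='p'](R)))) → 4
E2 row counts bottom-up:
  R → 5
  σ[v='p'](R) → 0
  ρ[w/y](σ[v='p'](R)) → 0
  π[w](ρ[w/y](σ[v='p'](R))) → 0
  T → 5
  γ[w; COUNT(*)→h](T) → 4
  π[w](γ[w; COUNT(*)→h](T)) → 4
  (π[w](ρ[w/y](σ[v='p'](R))) ∪ π[w](γ[w; COUNT(*)→h](T))) → 4

E1 and E2 produce the same multiset:
w
p
q
r
t

yes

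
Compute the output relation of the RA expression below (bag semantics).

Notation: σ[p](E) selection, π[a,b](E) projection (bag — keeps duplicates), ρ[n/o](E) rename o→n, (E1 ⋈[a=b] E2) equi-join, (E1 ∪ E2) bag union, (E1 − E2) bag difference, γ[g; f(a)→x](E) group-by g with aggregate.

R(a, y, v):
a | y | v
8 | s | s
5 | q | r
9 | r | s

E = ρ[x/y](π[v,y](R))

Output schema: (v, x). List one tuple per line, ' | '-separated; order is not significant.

Subexpression sizes:
  R → 3
  π[v,y](R) → 3
  ρ[x/y](π[v,y](R)) → 3

== RESULT ==
v | x
r | q
s | r
s | s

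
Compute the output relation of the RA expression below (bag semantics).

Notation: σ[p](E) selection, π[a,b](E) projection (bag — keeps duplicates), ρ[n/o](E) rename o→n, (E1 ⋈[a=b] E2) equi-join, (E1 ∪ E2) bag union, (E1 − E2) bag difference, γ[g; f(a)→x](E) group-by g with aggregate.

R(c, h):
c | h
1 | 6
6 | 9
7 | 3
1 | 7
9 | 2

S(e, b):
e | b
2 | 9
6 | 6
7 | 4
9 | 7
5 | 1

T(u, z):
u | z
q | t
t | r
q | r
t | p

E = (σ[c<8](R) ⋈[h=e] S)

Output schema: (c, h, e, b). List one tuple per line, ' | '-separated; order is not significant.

Subexpression sizes:
  R → 5
  σ[c<8](R) → 4
  S → 5
  (σ[c<8](R) ⋈[h=e] S) → 3

== RESULT ==
c | h | e | b
1 | 6 | 6 | 6
1 | 7 | 7 | 4
6 | 9 | 9 | 7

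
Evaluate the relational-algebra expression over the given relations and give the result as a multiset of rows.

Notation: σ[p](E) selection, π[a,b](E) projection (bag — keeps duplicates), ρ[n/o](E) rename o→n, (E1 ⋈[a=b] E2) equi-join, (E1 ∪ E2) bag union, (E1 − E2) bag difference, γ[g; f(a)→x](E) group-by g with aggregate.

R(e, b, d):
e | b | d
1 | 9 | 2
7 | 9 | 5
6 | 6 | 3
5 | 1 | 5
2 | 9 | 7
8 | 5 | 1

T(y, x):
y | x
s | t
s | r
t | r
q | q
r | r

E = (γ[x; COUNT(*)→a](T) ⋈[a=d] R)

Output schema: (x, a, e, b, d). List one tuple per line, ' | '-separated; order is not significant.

Stepwise |·|:
  T → 5
  γ[x; COUNT(*)→a](T) → 3
  R → 6
  (γ[x; COUNT(*)→a](T) ⋈[a=d] R) → 3

== RESULT ==
x | a | e | b | d
q | 1 | 8 | 5 | 1
r | 3 | 6 | 6 | 3
t | 1 | 8 | 5 | 1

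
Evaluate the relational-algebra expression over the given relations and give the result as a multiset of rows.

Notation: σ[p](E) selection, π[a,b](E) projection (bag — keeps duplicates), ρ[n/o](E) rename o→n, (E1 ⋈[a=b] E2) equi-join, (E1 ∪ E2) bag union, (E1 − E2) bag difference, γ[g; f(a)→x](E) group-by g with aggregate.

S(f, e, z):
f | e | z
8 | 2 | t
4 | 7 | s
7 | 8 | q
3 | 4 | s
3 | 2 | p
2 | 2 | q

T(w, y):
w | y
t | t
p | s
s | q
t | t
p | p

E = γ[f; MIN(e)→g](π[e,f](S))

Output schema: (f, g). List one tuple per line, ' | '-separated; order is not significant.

Per-node cardinality:
  S → 6
  π[e,f](S) → 6
  γ[f; MIN(e)→g](π[e,f](S)) → 5

== RESULT ==
f | g
2 | 2
3 | 2
4 | 7
7 | 8
8 | 2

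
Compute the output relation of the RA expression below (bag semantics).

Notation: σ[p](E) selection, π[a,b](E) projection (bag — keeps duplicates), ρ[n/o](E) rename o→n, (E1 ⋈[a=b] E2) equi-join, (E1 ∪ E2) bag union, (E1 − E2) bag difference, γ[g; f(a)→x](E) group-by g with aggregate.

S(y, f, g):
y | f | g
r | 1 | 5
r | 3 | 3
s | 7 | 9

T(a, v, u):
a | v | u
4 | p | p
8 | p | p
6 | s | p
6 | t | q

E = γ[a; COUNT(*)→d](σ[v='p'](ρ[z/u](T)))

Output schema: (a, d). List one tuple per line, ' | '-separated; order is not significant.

Stepwise |·|:
  T → 4
  ρ[z/u](T) → 4
  σ[v='p'](ρ[z/u](T)) → 2
  γ[a; COUNT(*)→d](σ[v='p'](ρ[z/u](T))) → 2

== RESULT ==
a | d
4 | 1
8 | 1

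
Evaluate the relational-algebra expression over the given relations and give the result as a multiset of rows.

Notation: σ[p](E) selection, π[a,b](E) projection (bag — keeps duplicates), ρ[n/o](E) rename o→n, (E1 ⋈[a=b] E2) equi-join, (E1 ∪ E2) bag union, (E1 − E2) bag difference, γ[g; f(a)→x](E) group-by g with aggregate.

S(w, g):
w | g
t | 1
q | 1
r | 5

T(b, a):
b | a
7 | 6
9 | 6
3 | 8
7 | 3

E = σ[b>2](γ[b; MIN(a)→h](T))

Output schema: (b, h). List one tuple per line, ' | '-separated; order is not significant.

Row counts bottom-up:
  T → 4
  γ[b; MIN(a)→h](T) → 3
  σ[b>2](γ[b; MIN(a)→h](T)) → 3

== RESULT ==
b | h
3 | 8
7 | 3
9 | 6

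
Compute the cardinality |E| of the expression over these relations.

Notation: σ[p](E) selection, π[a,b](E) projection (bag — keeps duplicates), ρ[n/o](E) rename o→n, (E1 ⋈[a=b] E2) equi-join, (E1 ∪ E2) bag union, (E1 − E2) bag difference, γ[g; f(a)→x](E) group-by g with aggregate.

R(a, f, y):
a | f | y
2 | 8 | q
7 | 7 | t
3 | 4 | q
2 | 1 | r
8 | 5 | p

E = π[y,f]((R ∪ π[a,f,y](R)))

Row counts bottom-up:
  R → 5
  R → 5
  π[a,f,y](R) → 5
  (R ∪ π[a,f,y](R)) → 10
  π[y,f]((R ∪ π[a,f,y](R))) → 10

|E| = 10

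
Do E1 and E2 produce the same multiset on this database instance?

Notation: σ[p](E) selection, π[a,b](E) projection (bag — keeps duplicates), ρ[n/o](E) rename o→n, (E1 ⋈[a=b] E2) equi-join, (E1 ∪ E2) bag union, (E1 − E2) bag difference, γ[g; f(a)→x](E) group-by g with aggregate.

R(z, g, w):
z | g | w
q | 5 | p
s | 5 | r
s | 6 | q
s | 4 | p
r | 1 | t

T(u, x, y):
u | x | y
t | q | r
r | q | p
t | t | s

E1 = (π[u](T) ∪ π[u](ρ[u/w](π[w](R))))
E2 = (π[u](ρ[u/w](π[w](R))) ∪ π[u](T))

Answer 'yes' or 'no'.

E1 stepwise |·|:
  T → 3
  π[u](T) → 3
  R → 5
  π[w](R) → 5
  ρ[u/w](π[w](R)) → 5
  π[u](ρ[u/w](π[w](R))) → 5
  (π[u](T) ∪ π[u](ρ[u/w](π[w](R)))) → 8
E2 stepwise |·|:
  R → 5
  π[w](R) → 5
  ρ[u/w](π[w](R)) → 5
  π[u](ρ[u/w](π[w](R))) → 5
  T → 3
  π[u](T) → 3
  (π[u](ρ[u/w](π[w](R))) ∪ π[u](T)) → 8

E1 and E2 produce the same multiset:
u
p
p
q
r
r
t
t
t

yes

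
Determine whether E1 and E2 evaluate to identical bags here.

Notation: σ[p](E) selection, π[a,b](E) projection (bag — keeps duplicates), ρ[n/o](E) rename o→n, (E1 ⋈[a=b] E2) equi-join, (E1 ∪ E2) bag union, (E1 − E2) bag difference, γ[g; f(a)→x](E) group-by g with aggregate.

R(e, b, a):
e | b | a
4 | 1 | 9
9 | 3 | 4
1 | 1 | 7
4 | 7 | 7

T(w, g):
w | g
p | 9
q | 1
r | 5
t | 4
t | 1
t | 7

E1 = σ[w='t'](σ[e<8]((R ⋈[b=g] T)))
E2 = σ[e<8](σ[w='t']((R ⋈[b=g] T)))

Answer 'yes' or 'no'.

E1 stepwise |·|:
  R → 4
  T → 6
  (R ⋈[b=g] T) → 5
  σ[e<8]((R ⋈[b=g] T)) → 5
  σ[w='t'](σ[e<8]((R ⋈[b=g] T))) → 3
E2 stepwise |·|:
  R → 4
  T → 6
  (R ⋈[b=g] T) → 5
  σ[w='t']((R ⋈[b=g] T)) → 3
  σ[e<8](σ[w='t']((R ⋈[b=g] T))) → 3

E1 and E2 produce the same multiset:
e | b | a | w | g
1 | 1 | 7 | t | 1
4 | 1 | 9 | t | 1
4 | 7 | 7 | t | 7

yes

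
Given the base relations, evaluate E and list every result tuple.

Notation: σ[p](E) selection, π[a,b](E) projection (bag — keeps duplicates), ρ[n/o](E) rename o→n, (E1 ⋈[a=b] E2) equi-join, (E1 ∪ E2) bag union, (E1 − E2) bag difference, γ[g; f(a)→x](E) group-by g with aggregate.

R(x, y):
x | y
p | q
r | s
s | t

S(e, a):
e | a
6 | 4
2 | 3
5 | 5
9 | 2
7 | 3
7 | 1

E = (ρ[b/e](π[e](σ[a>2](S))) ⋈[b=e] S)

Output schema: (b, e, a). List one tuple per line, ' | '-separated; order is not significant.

Row counts bottom-up:
  S → 6
  σ[a>2](S) → 4
  π[e](σ[a>2](S)) → 4
  ρ[b/e](π[e](σ[a>2](S))) → 4
  S → 6
  (ρ[b/e](π[e](σ[a>2](S))) ⋈[b=e] S) → 5

== RESULT ==
b | e | a
2 | 2 | 3
5 | 5 | 5
6 | 6 | 4
7 | 7 | 1
7 | 7 | 3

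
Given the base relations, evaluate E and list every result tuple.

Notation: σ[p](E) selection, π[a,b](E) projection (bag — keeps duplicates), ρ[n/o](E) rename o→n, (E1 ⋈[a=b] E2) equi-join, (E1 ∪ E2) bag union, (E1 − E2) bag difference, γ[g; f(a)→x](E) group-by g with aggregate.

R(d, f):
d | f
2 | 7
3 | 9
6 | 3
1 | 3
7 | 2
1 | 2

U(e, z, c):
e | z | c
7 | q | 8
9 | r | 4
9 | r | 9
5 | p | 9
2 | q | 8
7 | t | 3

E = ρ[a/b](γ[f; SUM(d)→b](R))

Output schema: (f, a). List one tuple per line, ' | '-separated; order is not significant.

Row counts bottom-up:
  R → 6
  γ[f; SUM(d)→b](R) → 4
  ρ[a/b](γ[f; SUM(d)→b](R)) → 4

== RESULT ==
f | a
2 | 8
3 | 7
7 | 2
9 | 3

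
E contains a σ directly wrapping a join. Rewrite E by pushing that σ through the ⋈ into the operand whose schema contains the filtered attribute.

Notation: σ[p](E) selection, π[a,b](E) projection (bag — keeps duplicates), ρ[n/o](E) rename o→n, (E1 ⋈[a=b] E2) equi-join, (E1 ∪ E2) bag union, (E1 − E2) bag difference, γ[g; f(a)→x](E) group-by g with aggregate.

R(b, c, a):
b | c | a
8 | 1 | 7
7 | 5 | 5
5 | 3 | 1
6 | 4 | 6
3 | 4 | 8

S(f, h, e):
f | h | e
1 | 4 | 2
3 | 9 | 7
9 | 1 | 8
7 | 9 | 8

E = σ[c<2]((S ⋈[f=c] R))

σ filters on c, owned by the right side.
E' = (S ⋈[f=c] σ[c<2](R))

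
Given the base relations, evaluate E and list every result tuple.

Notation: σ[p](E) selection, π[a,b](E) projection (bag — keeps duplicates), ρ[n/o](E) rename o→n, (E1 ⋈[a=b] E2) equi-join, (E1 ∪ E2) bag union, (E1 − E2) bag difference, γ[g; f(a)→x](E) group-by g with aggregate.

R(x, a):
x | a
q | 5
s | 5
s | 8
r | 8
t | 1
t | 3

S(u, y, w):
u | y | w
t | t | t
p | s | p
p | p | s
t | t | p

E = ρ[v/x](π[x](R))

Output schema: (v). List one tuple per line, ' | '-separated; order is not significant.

Subexpression sizes:
  R → 6
  π[x](R) → 6
  ρ[v/x](π[x](R)) → 6

== RESULT ==
v
q
r
s
s
t
t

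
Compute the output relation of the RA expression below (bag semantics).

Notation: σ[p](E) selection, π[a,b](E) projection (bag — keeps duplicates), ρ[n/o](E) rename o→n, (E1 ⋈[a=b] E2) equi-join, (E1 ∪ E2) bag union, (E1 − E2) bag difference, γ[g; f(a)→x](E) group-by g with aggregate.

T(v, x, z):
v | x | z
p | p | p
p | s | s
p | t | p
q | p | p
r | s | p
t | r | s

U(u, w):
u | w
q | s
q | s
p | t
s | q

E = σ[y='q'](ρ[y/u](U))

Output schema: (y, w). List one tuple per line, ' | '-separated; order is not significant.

Subexpression sizes:
  U → 4
  ρ[y/u](U) → 4
  σ[y='q'](ρ[y/u](U)) → 2

== RESULT ==
y | w
q | s
q | s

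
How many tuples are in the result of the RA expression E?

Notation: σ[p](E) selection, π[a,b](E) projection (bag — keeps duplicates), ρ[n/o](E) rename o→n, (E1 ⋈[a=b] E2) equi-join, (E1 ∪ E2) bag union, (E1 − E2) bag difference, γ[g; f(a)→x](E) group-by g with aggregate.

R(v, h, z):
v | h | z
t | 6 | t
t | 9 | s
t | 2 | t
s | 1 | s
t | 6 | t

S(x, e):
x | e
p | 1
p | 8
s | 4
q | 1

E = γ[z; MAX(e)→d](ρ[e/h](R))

Per-node cardinality:
  R → 5
  ρ[e/h](R) → 5
  γ[z; MAX(e)→d](ρ[e/h](R)) → 2

|E| = 2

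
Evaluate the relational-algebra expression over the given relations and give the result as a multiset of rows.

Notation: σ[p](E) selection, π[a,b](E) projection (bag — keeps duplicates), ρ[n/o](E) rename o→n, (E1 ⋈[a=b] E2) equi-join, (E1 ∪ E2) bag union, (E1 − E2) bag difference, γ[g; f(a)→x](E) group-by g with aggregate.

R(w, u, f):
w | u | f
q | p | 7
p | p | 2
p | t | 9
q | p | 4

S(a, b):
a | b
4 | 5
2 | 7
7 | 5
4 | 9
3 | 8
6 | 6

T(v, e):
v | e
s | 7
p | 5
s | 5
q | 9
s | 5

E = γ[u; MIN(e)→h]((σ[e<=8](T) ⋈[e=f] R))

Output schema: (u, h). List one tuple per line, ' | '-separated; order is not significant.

Subexpression sizes:
  T → 5
  σ[e<=8](T) → 4
  R → 4
  (σ[e<=8](T) ⋈[e=f] R) → 1
  γ[u; MIN(e)→h]((σ[e<=8](T) ⋈[e=f] R)) → 1

== RESULT ==
u | h
p | 7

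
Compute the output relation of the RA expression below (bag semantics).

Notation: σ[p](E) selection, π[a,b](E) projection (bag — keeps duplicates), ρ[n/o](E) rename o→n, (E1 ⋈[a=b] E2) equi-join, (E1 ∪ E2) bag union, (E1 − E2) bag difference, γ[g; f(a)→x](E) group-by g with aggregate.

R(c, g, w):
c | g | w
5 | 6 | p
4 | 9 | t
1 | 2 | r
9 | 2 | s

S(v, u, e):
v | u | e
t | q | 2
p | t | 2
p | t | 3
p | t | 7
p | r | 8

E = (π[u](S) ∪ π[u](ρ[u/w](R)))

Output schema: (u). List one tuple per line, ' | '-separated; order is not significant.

Row counts bottom-up:
  S → 5
  π[u](S) → 5
  R → 4
  ρ[u/w](R) → 4
  π[u](ρ[u/w](R)) → 4
  (π[u](S) ∪ π[u](ρ[u/w](R))) → 9

== RESULT ==
u
p
q
r
r
s
t
t
t
t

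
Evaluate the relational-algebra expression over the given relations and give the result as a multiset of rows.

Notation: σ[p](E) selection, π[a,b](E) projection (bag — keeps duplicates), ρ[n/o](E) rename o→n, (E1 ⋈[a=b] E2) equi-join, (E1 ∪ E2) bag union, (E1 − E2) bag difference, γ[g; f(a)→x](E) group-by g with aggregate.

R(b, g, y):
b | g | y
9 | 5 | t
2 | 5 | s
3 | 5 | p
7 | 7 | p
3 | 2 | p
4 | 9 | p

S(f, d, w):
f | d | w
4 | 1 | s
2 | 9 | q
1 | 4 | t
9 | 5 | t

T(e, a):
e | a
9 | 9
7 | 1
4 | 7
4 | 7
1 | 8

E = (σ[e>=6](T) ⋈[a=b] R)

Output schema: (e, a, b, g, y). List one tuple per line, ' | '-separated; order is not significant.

Subexpression sizes:
  T → 5
  σ[e>=6](T) → 2
  R → 6
  (σ[e>=6](T) ⋈[a=b] R) → 1

== RESULT ==
e | a | b | g | y
9 | 9 | 9 | 5 | t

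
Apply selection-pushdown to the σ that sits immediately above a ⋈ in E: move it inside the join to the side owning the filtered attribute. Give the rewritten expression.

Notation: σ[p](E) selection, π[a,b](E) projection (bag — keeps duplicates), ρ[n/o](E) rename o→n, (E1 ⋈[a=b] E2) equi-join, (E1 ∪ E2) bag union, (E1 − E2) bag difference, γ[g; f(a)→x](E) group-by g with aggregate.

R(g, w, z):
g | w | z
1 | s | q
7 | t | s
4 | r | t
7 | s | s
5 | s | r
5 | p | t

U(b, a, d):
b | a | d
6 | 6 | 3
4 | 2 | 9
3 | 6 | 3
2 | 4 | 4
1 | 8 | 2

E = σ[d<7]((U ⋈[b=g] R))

σ filters on d, owned by the left side.
E' = (σ[d<7](U) ⋈[b=g] R)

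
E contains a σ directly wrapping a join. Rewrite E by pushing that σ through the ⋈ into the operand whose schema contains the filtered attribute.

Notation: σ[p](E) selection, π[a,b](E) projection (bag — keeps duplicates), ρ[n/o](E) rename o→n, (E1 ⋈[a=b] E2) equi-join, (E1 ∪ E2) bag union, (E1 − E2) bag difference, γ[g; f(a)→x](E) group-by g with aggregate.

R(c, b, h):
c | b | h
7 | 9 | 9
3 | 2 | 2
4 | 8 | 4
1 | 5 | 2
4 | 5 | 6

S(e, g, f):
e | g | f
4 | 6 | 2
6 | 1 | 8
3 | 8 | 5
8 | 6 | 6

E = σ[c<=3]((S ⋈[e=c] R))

σ filters on c, owned by the right side.
E' = (S ⋈[e=c] σ[c<=3](R))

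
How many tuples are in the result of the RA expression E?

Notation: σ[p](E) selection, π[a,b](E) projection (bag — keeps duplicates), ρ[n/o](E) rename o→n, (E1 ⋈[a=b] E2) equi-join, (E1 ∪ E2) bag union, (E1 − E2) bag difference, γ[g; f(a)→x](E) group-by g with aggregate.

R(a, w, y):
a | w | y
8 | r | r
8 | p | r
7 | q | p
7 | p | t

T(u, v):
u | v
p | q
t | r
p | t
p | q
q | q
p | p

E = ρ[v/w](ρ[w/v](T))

Row counts bottom-up:
  T → 6
  ρ[w/v](T) → 6
  ρ[v/w](ρ[w/v](T)) → 6

|E| = 6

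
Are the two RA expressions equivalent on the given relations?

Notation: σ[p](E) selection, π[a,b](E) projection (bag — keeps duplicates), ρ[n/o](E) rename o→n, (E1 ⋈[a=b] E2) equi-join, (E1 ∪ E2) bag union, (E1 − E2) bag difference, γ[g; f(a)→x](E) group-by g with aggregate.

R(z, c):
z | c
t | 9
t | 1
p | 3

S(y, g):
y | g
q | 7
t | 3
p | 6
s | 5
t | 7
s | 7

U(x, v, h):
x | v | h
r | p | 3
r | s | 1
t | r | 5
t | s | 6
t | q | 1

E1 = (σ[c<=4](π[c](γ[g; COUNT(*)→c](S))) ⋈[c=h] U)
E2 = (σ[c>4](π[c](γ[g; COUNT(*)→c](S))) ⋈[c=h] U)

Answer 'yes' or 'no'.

E1 per-node cardinality:
  S → 6
  γ[g; COUNT(*)→c](S) → 4
  π[c](γ[g; COUNT(*)→c](S)) → 4
  σ[c<=4](π[c](γ[g; COUNT(*)→c](S))) → 4
  U → 5
  (σ[c<=4](π[c](γ[g; COUNT(*)→c](S))) ⋈[c=h] U) → 7
E2 per-node cardinality:
  S → 6
  γ[g; COUNT(*)→c](S) → 4
  π[c](γ[g; COUNT(*)→c](S)) → 4
  σ[c>4](π[c](γ[g; COUNT(*)→c](S))) → 0
  U → 5
  (σ[c>4](π[c](γ[g; COUNT(*)→c](S))) ⋈[c=h] U) → 0

E1 result:
c | x | v | h
1 | r | s | 1
1 | r | s | 1
1 | r | s | 1
1 | t | q | 1
1 | t | q | 1
1 | t | q | 1
3 | r | p | 3
E2 result:
c | x | v | h
(0 rows)
Witness: (1, 't', 'q', 1) appears 3× in E1 but 0× in E2.

no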